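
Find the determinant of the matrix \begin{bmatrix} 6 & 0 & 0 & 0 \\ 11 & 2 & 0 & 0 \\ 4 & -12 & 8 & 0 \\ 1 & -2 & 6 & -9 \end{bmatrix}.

The matrix is lower triangular, so the determinant is the product of the diagonal entries:
det = (6) · (2) · (8) · (-9) = -864

-864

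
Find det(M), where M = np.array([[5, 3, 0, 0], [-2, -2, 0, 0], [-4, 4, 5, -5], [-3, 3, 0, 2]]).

-40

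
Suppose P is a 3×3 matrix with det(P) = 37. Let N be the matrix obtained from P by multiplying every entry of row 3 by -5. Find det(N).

Scaling one row by -5 multiplies the determinant by -5.
det(N) = (-5)·(37) = -185

The determinant is -185.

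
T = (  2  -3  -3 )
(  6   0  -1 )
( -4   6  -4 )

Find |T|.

Expand along column 2:
  − (-3) · |6 -1; -4 -4| = −(-3)·(-24 − 4) = -84
  − 6 · |2 -3; 6 -1| = −6·(-2 − (-18)) = -96
Sum: (-84) + (-96) = -180

-180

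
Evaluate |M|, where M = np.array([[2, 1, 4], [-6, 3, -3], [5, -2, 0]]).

Expand along column 3:
  + 4 · |-6 3; 5 -2| = 4·(12 − 15) = -12
  − (-3) · |2 1; 5 -2| = −(-3)·(-4 − 5) = -27
Sum: (-12) + (-27) = -39

|M| = -39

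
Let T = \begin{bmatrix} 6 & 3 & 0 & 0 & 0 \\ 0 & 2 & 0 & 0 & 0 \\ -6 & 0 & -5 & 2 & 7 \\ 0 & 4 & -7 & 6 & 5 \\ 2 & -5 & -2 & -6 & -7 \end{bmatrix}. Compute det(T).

3840

T is block lower-triangular with a 2×2 block and a 3×3 block on the diagonal, so its determinant equals the product of the determinants of the diagonal blocks.
det of the 2×2 block = 12
det of the 3×3 block = 320
det = (12)·(320) = 3840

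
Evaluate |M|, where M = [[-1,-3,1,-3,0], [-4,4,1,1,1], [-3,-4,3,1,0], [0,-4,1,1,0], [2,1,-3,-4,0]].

|M| = 45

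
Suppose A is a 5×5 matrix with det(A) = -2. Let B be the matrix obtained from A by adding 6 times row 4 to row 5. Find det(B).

Adding a multiple of one row to another leaves the determinant unchanged.
det(B) = (1)·(-2) = -2

det(B) = -2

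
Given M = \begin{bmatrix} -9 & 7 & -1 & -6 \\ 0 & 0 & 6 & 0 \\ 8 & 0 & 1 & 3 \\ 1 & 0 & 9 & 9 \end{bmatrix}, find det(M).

The determinant is 2898.

Expand along row 2 (it has 3 zeros):
  − (6) · M_23   where M_23 = det([-9 7 -6; 8 0 3; 1 0 9]) = -483
det = (-1)·(6)·(-483) = 2898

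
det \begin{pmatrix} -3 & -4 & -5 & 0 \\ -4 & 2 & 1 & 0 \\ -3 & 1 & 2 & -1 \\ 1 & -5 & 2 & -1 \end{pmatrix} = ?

Expand along column 4 (it has 2 zeros):
  − (-1) · M_34   where M_34 = det([-3 -4 -5; -4 2 1; 1 -5 2]) = -153
  + (-1) · M_44   where M_44 = det([-3 -4 -5; -4 2 1; -3 1 2]) = -39
det = (-1)·(-1)·(-153) + (+1)·(-1)·(-39) = -114

The determinant is -114.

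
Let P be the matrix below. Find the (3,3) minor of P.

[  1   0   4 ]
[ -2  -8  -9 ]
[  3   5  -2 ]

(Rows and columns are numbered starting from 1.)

-8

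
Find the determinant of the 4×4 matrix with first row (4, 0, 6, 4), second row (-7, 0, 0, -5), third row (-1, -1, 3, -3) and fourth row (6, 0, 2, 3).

Expand along column 2 (it has 3 zeros):
  − (-1) · M_32   where M_32 = det([4 6 4; -7 0 -5; 6 2 3]) = -70
det = (-1)·(-1)·(-70) = -70

The determinant is -70.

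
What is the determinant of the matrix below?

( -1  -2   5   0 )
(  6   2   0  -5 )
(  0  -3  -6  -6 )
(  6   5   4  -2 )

Expand along row 1 (it has 1 zero):
  + (-1) · M_11   where M_11 = det([2 0 -5; -3 -6 -6; 5 4 -2]) = -18
  − (-2) · M_12   where M_12 = det([6 0 -5; 0 -6 -6; 6 4 -2]) = 36
  + (5) · M_13   where M_13 = det([6 2 -5; 0 -3 -6; 6 5 -2]) = 54
det = (+1)·(-1)·(-18) + (-1)·(-2)·(36) + (+1)·(5)·(54) = 360

360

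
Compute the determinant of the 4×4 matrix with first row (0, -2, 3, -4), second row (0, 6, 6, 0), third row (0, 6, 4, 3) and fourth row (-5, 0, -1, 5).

-210

Expand along column 1 (it has 3 zeros):
  − (-5) · M_41   where M_41 = det([-2 3 -4; 6 6 0; 6 4 3]) = -42
det = (-1)·(-5)·(-42) = -210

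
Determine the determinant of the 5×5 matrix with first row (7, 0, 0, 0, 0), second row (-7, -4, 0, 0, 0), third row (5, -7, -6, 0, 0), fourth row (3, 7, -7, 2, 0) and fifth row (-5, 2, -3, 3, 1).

The determinant is 336.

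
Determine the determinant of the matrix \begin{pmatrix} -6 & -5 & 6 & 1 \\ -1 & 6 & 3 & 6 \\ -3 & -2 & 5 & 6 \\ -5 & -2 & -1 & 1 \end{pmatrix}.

-1252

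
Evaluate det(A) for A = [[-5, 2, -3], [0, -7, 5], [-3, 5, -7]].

Expand along column 1:
  + (-5) · |-7 5; 5 -7| = (-5)·(49 − 25) = -120
  + (-3) · |2 -3; -7 5| = (-3)·(10 − 21) = 33
Sum: (-120) + (33) = -87

det(A) = -87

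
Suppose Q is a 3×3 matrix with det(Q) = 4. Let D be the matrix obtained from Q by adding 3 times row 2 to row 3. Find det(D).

Adding a multiple of one row to another leaves the determinant unchanged.
det(D) = (1)·(4) = 4

4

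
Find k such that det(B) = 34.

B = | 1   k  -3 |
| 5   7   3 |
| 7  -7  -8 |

Expanding along the column containing k, det(B) is linear in k: det(B) = (61)·k + (217).
Set (61)·k + (217) = 34  ⇒  (61)·k = -183  ⇒  k = -3.

k = -3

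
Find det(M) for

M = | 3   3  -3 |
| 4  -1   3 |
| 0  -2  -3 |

det(M) = 87

Expand along column 1:
  + 3 · |-1 3; -2 -3| = 3·(3 − (-6)) = 27
  − 4 · |3 -3; -2 -3| = −4·(-9 − 6) = 60
Sum: (27) + (60) = 87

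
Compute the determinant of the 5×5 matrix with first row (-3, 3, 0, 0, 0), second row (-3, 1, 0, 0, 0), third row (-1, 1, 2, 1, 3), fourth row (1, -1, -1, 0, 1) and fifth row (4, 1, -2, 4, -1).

The determinant is -138.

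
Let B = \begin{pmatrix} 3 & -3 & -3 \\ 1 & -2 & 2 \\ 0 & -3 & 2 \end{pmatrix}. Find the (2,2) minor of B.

The minor is 6.

Delete row 2 and column 2; the remaining 2×2 submatrix is [3 -3; 0 2].
Its determinant is 3·2 − (-3)·0 = 6.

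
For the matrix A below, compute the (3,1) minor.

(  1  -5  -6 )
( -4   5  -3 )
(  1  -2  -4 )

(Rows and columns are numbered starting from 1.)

45

Delete row 3 and column 1; the remaining 2×2 submatrix is [-5 -6; 5 -3].
Its determinant is (-5)·(-3) − (-6)·5 = 45.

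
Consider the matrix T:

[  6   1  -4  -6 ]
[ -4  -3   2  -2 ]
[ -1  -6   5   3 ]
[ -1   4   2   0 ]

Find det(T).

det(T) = 1018

Expand along row 4 (it has 1 zero):
  − (-1) · M_41   where M_41 = det([1 -4 -6; -3 2 -2; -6 5 3]) = -50
  + (4) · M_42   where M_42 = det([6 -4 -6; -4 2 -2; -1 5 3]) = 148
  − (2) · M_43   where M_43 = det([6 1 -6; -4 -3 -2; -1 -6 3]) = -238
det = (-1)·(-1)·(-50) + (+1)·(4)·(148) + (-1)·(2)·(-238) = 1018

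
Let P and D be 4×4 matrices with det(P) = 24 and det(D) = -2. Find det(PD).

The determinant is -48.

det(PD) = det(P)·det(D) = (24)·(-2) = -48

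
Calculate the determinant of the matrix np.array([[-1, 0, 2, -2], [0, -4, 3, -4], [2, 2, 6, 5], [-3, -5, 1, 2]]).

Expand along row 1 (it has 1 zero):
  + (-1) · M_11   where M_11 = det([-4 3 -4; 2 6 5; -5 1 2]) = -243
  + (2) · M_13   where M_13 = det([0 -4 -4; 2 2 5; -3 -5 2]) = 92
  − (-2) · M_14   where M_14 = det([0 -4 3; 2 2 6; -3 -5 1]) = 68
det = (+1)·(-1)·(-243) + (+1)·(2)·(92) + (-1)·(-2)·(68) = 563

The determinant is 563.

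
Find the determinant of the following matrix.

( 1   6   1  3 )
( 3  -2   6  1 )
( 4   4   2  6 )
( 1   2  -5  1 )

-304

Expand along row 1:
  + (1) · M_11   where M_11 = det([-2 6 1; 4 2 6; 2 -5 1]) = -40
  − (6) · M_12   where M_12 = det([3 6 1; 4 2 6; 1 -5 1]) = 86
  + (1) · M_13   where M_13 = det([3 -2 1; 4 4 6; 1 2 1]) = -24
  − (3) · M_14   where M_14 = det([3 -2 6; 4 4 2; 1 2 -5]) = -92
det = (+1)·(1)·(-40) + (-1)·(6)·(86) + (+1)·(1)·(-24) + (-1)·(3)·(-92) = -304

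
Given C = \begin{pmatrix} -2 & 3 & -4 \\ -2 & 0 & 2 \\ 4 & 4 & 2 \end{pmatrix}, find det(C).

Expand along row 2:
  − (-2) · |3 -4; 4 2| = −(-2)·(6 − (-16)) = 44
  − 2 · |-2 3; 4 4| = −2·(-8 − 12) = 40
Sum: (44) + (40) = 84

|C| = 84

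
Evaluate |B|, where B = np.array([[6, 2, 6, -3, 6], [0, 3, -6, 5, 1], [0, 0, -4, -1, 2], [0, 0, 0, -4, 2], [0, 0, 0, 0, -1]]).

det(B) = -288

B is upper triangular, so det(B) is the product of the diagonal entries:
det = (6) · (3) · (-4) · (-4) · (-1) = -288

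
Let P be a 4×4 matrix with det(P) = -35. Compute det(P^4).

1500625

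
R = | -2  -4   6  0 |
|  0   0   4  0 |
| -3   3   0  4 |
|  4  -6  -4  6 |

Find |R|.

Expand along row 2 (it has 3 zeros):
  − (4) · M_23   where M_23 = det([-2 -4 0; -3 3 4; 4 -6 6]) = -220
det = (-1)·(4)·(-220) = 880

880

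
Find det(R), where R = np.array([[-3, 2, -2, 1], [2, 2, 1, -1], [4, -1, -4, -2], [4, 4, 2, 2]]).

|R| = 260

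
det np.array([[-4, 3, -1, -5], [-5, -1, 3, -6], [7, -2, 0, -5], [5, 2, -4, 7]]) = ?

The determinant is -4.

Expand along row 3 (it has 1 zero):
  + (7) · M_31   where M_31 = det([3 -1 -5; -1 3 -6; 2 -4 7]) = 6
  − (-2) · M_32   where M_32 = det([-4 -1 -5; -5 3 -6; 5 -4 7]) = -18
  − (-5) · M_34   where M_34 = det([-4 3 -1; -5 -1 3; 5 2 -4]) = -2
det = (+1)·(7)·(6) + (-1)·(-2)·(-18) + (-1)·(-5)·(-2) = -4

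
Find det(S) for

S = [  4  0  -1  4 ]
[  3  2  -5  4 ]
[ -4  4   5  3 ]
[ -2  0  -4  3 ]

The determinant is 680.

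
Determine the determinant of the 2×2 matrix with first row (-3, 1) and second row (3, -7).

det = (-3)·(-7) − 1·3 = 21 − 3 = 18

18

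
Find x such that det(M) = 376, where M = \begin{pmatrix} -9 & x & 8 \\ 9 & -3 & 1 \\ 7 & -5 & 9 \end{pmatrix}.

x = -5

Expanding along the column containing x, det(M) is linear in x: det(M) = (-74)·x + (6).
Set (-74)·x + (6) = 376  ⇒  (-74)·x = 370  ⇒  x = -5.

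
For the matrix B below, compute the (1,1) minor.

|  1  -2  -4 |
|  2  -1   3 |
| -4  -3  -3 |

Delete row 1 and column 1; the remaining 2×2 submatrix is [-1 3; -3 -3].
Its determinant is (-1)·(-3) − 3·(-3) = 12.

The minor is 12.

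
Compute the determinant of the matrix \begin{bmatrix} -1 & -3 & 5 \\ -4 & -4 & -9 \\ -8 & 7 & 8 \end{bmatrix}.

-643

Expand along row 1:
  + (-1) · |-4 -9; 7 8| = (-1)·(-32 − (-63)) = -31
  − (-3) · |-4 -9; -8 8| = −(-3)·(-32 − 72) = -312
  + 5 · |-4 -4; -8 7| = 5·(-28 − 32) = -300
Sum: (-31) + (-312) + (-300) = -643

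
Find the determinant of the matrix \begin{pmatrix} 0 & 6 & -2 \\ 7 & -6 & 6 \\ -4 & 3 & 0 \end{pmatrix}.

-138

Expand along row 1:
  − 6 · |7 6; -4 0| = −6·(0 − (-24)) = -144
  + (-2) · |7 -6; -4 3| = (-2)·(21 − 24) = 6
Sum: (-144) + (6) = -138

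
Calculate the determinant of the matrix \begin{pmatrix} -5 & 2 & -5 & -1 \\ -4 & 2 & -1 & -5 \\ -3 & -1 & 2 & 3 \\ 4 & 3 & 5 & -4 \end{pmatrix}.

-564

Expand along row 1:
  + (-5) · M_11   where M_11 = det([2 -1 -5; -1 2 3; 3 5 -4]) = 4
  − (2) · M_12   where M_12 = det([-4 -1 -5; -3 2 3; 4 5 -4]) = 207
  + (-5) · M_13   where M_13 = det([-4 2 -5; -3 -1 3; 4 3 -4]) = 45
  − (-1) · M_14   where M_14 = det([-4 2 -1; -3 -1 2; 4 3 5]) = 95
det = (+1)·(-5)·(4) + (-1)·(2)·(207) + (+1)·(-5)·(45) + (-1)·(-1)·(95) = -564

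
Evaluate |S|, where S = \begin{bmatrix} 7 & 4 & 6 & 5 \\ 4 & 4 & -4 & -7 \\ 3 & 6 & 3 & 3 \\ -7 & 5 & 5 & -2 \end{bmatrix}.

-2817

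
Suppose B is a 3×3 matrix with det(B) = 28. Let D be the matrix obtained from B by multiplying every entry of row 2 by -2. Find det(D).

-56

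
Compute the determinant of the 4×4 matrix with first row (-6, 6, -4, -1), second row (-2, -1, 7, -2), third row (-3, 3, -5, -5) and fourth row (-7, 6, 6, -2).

Expand along row 1:
  + (-6) · M_11   where M_11 = det([-1 7 -2; 3 -5 -5; 6 6 -2]) = -304
  − (6) · M_12   where M_12 = det([-2 7 -2; -3 -5 -5; -7 6 -2]) = 229
  + (-4) · M_13   where M_13 = det([-2 -1 -2; -3 3 -5; -7 6 -2]) = -83
  − (-1) · M_14   where M_14 = det([-2 -1 7; -3 3 -5; -7 6 6]) = -128
det = (+1)·(-6)·(-304) + (-1)·(6)·(229) + (+1)·(-4)·(-83) + (-1)·(-1)·(-128) = 654

654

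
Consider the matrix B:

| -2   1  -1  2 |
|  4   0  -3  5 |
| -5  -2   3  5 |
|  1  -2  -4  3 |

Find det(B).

-421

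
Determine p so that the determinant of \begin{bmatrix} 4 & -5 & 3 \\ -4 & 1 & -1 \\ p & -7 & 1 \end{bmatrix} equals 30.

Expanding along the row containing p, det(A) is linear in p: det(A) = (2)·p + (40).
Set (2)·p + (40) = 30  ⇒  (2)·p = -10  ⇒  p = -5.

-5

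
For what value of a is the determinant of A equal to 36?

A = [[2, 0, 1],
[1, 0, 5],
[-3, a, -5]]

Expanding along the row containing a, det(A) is linear in a: det(A) = (-9)·a + (0).
Set (-9)·a + (0) = 36  ⇒  (-9)·a = 36  ⇒  a = -4.

-4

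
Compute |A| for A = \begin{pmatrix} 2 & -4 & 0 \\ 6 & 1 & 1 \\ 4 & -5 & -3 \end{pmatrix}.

|A| = -84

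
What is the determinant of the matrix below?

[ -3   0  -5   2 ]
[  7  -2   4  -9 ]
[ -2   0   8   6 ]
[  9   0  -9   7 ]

1556

Expand along column 2 (it has 3 zeros):
  + (-2) · M_22   where M_22 = det([-3 -5 2; -2 8 6; 9 -9 7]) = -778
det = (+1)·(-2)·(-778) = 1556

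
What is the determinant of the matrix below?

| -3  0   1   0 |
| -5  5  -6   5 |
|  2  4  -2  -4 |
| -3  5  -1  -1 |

-248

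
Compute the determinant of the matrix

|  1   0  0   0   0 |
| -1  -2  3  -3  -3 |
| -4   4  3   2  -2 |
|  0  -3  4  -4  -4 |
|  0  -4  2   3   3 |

Expand along row 1 (it has 4 zeros):
  + (1) · M_11   where M_11 = det([-2 3 -3 -3; 4 3 2 -2; -3 4 -4 -4; -4 2 3 3]) = -20
det = (+1)·(1)·(-20) = -20

The determinant is -20.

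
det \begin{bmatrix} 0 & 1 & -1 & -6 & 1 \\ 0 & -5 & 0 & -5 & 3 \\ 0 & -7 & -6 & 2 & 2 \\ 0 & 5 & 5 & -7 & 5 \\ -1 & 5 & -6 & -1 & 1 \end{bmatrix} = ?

Expand along column 1 (it has 4 zeros):
  + (-1) · M_51   where M_51 = det([1 -1 -6 1; -5 0 -5 3; -7 -6 2 2; 5 5 -7 5]) = -1307
det = (+1)·(-1)·(-1307) = 1307

1307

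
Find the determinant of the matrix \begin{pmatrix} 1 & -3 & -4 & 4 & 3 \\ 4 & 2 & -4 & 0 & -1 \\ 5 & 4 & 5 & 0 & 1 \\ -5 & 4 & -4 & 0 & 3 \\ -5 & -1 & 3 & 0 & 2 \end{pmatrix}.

420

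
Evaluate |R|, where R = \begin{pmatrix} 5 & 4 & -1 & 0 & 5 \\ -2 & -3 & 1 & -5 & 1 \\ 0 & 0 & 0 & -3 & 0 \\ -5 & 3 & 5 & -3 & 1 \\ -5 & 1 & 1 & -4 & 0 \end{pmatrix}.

Expand along row 3 (it has 4 zeros):
  − (-3) · M_34   where M_34 = det([5 4 -1 5; -2 -3 1 1; -5 3 5 1; -5 1 1 0]) = -455
det = (-1)·(-3)·(-455) = -1365

|R| = -1365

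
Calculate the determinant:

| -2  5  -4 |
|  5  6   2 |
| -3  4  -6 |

The determinant is 56.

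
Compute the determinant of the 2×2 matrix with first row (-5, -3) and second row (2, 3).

det = (-5)·3 − (-3)·2 = -15 − (-6) = -9

-9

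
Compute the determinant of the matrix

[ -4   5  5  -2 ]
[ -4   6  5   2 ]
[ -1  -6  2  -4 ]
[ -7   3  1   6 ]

The determinant is -888.

Expand along row 1:
  + (-4) · M_11   where M_11 = det([6 5 2; -6 2 -4; 3 1 6]) = 192
  − (5) · M_12   where M_12 = det([-4 5 2; -1 2 -4; -7 1 6]) = 132
  + (5) · M_13   where M_13 = det([-4 6 2; -1 -6 -4; -7 3 6]) = 210
  − (-2) · M_14   where M_14 = det([-4 6 5; -1 -6 2; -7 3 1]) = -255
det = (+1)·(-4)·(192) + (-1)·(5)·(132) + (+1)·(5)·(210) + (-1)·(-2)·(-255) = -888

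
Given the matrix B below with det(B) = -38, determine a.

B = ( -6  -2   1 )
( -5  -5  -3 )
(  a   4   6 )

Expanding along the column containing a, det(B) is linear in a: det(B) = (11)·a + (28).
Set (11)·a + (28) = -38  ⇒  (11)·a = -66  ⇒  a = -6.

a = -6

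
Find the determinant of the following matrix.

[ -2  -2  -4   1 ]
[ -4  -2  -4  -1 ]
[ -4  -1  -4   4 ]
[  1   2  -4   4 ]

The determinant is -160.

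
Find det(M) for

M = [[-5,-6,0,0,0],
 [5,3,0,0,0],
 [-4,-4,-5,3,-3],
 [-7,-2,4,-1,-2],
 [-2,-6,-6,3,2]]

-390

M is block lower-triangular with a 2×2 block and a 3×3 block on the diagonal, so its determinant equals the product of the determinants of the diagonal blocks.
det of the 2×2 block = 15
det of the 3×3 block = -26
det = (15)·(-26) = -390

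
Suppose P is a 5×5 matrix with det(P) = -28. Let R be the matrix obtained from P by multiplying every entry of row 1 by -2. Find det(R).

The determinant is 56.

Scaling one row by -2 multiplies the determinant by -2.
det(R) = (-2)·(-28) = 56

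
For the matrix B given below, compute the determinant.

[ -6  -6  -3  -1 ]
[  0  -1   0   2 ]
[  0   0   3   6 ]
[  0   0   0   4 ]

B is upper triangular, so det(B) is the product of the diagonal entries:
det = (-6) · (-1) · (3) · (4) = 72

The determinant is 72.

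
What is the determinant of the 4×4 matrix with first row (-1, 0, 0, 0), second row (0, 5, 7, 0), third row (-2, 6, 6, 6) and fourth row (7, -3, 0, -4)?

Expand along row 1 (it has 3 zeros):
  + (-1) · M_11   where M_11 = det([5 7 0; 6 6 6; -3 0 -4]) = -78
det = (+1)·(-1)·(-78) = 78

78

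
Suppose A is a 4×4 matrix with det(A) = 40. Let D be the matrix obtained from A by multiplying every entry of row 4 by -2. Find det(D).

|D| = -80

Scaling one row by -2 multiplies the determinant by -2.
det(D) = (-2)·(40) = -80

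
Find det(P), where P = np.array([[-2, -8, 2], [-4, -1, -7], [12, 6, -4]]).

Expand along row 1:
  + (-2) · |-1 -7; 6 -4| = (-2)·(4 − (-42)) = -92
  − (-8) · |-4 -7; 12 -4| = −(-8)·(16 − (-84)) = 800
  + 2 · |-4 -1; 12 6| = 2·(-24 − (-12)) = -24
Sum: (-92) + (800) + (-24) = 684

The determinant is 684.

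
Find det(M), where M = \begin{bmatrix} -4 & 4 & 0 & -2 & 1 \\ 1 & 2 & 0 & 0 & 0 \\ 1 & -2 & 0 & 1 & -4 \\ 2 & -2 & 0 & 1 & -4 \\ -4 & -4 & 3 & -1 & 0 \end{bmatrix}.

42

Expand along column 3 (it has 4 zeros):
  + (3) · M_53   where M_53 = det([-4 4 -2 1; 1 2 0 0; 1 -2 1 -4; 2 -2 1 -4]) = 14
det = (+1)·(3)·(14) = 42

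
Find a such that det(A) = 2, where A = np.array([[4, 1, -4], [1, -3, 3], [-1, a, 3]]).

a = -2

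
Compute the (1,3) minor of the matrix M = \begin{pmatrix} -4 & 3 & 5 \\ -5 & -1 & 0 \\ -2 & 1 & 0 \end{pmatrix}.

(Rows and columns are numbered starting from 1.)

Delete row 1 and column 3; the remaining 2×2 submatrix is [-5 -1; -2 1].
Its determinant is (-5)·1 − (-1)·(-2) = -7.

The minor is -7.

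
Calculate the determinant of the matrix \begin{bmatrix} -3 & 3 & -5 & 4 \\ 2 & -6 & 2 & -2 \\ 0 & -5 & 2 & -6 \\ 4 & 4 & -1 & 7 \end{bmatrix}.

Expand along row 3 (it has 1 zero):
  − (-5) · M_32   where M_32 = det([-3 -5 4; 2 2 -2; 4 -1 7]) = 34
  + (2) · M_33   where M_33 = det([-3 3 4; 2 -6 -2; 4 4 7]) = 164
  − (-6) · M_34   where M_34 = det([-3 3 -5; 2 -6 2; 4 4 -1]) = -124
det = (-1)·(-5)·(34) + (+1)·(2)·(164) + (-1)·(-6)·(-124) = -246

-246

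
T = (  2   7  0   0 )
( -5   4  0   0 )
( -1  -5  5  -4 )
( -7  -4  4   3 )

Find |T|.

1333

T is block lower-triangular with a 2×2 block and a 2×2 block on the diagonal, so its determinant equals the product of the determinants of the diagonal blocks.
det of the 2×2 block = 43
det of the 2×2 block = 31
det = (43)·(31) = 1333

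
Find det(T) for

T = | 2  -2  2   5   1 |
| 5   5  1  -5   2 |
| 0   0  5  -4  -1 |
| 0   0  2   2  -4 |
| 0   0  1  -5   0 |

T is block upper-triangular with a 2×2 block and a 3×3 block on the diagonal, so its determinant equals the product of the determinants of the diagonal blocks.
det of the 2×2 block = 20
det of the 3×3 block = -72
det = (20)·(-72) = -1440

|T| = -1440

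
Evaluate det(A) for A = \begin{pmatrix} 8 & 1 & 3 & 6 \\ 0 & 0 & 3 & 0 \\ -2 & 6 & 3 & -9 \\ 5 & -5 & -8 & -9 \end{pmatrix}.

The determinant is 2925.

Expand along row 2 (it has 3 zeros):
  − (3) · M_23   where M_23 = det([8 1 6; -2 6 -9; 5 -5 -9]) = -975
det = (-1)·(3)·(-975) = 2925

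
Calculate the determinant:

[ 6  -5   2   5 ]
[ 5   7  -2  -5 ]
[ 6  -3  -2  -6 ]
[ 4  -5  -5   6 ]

-4605

Expand along row 1:
  + (6) · M_11   where M_11 = det([7 -2 -5; -3 -2 -6; -5 -5 6]) = -415
  − (-5) · M_12   where M_12 = det([5 -2 -5; 6 -2 -6; 4 -5 6]) = 20
  + (2) · M_13   where M_13 = det([5 7 -5; 6 -3 -6; 4 -5 6]) = -570
  − (5) · M_14   where M_14 = det([5 7 -2; 6 -3 -2; 4 -5 -5]) = 215
det = (+1)·(6)·(-415) + (-1)·(-5)·(20) + (+1)·(2)·(-570) + (-1)·(5)·(215) = -4605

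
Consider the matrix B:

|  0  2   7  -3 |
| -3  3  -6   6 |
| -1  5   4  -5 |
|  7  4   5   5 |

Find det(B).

det(B) = -1989

Expand along row 1 (it has 1 zero):
  − (2) · M_12   where M_12 = det([-3 -6 6; -1 4 -5; 7 5 5]) = -153
  + (7) · M_13   where M_13 = det([-3 3 6; -1 5 -5; 7 4 5]) = -459
  − (-3) · M_14   where M_14 = det([-3 3 -6; -1 5 4; 7 4 5]) = 306
det = (-1)·(2)·(-153) + (+1)·(7)·(-459) + (-1)·(-3)·(306) = -1989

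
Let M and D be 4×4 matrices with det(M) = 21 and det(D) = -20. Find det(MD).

|MD| = -420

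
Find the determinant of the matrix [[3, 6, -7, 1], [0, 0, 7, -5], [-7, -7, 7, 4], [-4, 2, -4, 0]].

Expand along row 2 (it has 2 zeros):
  − (7) · M_23   where M_23 = det([3 6 1; -7 -7 4; -4 2 0]) = -162
  + (-5) · M_24   where M_24 = det([3 6 -7; -7 -7 7; -4 2 -4]) = 0
det = (-1)·(7)·(-162) + (+1)·(-5)·(0) = 1134

1134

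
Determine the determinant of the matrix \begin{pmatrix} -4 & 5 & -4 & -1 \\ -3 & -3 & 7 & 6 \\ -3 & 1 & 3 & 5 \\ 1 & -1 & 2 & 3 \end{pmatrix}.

45

Expand along row 1:
  + (-4) · M_11   where M_11 = det([-3 7 6; 1 3 5; -1 2 3]) = -23
  − (5) · M_12   where M_12 = det([-3 7 6; -3 3 5; 1 2 3]) = 47
  + (-4) · M_13   where M_13 = det([-3 -3 6; -3 1 5; 1 -1 3]) = -54
  − (-1) · M_14   where M_14 = det([-3 -3 7; -3 1 3; 1 -1 2]) = -28
det = (+1)·(-4)·(-23) + (-1)·(5)·(47) + (+1)·(-4)·(-54) + (-1)·(-1)·(-28) = 45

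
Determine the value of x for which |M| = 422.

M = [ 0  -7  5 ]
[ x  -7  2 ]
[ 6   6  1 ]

x = 8

Expanding along the row containing x, det(M) is linear in x: det(M) = (37)·x + (126).
Set (37)·x + (126) = 422  ⇒  (37)·x = 296  ⇒  x = 8.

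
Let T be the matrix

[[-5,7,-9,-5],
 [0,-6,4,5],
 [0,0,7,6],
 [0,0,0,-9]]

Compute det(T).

T is upper triangular, so det(T) is the product of the diagonal entries:
det = (-5) · (-6) · (7) · (-9) = -1890

det(T) = -1890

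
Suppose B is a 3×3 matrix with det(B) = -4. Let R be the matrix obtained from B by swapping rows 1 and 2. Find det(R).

Swapping two rows multiplies the determinant by −1.
det(R) = (-1)·(-4) = 4

4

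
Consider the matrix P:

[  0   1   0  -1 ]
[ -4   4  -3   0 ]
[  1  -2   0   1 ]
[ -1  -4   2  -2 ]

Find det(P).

21

Expand along row 1 (it has 2 zeros):
  − (1) · M_12   where M_12 = det([-4 -3 0; 1 0 1; -1 2 -2]) = 5
  − (-1) · M_14   where M_14 = det([-4 4 -3; 1 -2 0; -1 -4 2]) = 26
det = (-1)·(1)·(5) + (-1)·(-1)·(26) = 21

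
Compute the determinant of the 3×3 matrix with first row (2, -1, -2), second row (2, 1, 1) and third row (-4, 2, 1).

Expand along column 1:
  + 2 · |1 1; 2 1| = 2·(1 − 2) = -2
  − 2 · |-1 -2; 2 1| = −2·(-1 − (-4)) = -6
  + (-4) · |-1 -2; 1 1| = (-4)·(-1 − (-2)) = -4
Sum: (-2) + (-6) + (-4) = -12

-12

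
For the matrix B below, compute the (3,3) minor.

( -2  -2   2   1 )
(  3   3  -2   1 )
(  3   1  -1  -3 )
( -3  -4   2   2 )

The minor is -5.

Delete row 3 and column 3; the remaining 3×3 submatrix is [-2 -2 1; 3 3 1; -3 -4 2].
Its determinant is -5.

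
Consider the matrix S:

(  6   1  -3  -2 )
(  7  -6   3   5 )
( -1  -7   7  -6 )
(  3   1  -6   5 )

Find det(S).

Expand along row 1:
  + (6) · M_11   where M_11 = det([-6 3 5; -7 7 -6; 1 -6 5]) = 268
  − (1) · M_12   where M_12 = det([7 3 5; -1 7 -6; 3 -6 5]) = -121
  + (-3) · M_13   where M_13 = det([7 -6 5; -1 -7 -6; 3 1 5]) = -25
  − (-2) · M_14   where M_14 = det([7 -6 3; -1 -7 7; 3 1 -6]) = 215
det = (+1)·(6)·(268) + (-1)·(1)·(-121) + (+1)·(-3)·(-25) + (-1)·(-2)·(215) = 2234

The determinant is 2234.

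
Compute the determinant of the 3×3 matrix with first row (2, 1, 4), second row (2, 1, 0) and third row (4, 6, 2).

Expand along row 2:
  − 2 · |1 4; 6 2| = −2·(2 − 24) = 44
  + 1 · |2 4; 4 2| = 1·(4 − 16) = -12
Sum: (44) + (-12) = 32

32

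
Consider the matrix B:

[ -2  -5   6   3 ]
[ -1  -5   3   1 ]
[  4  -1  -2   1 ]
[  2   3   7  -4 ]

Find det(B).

Expand along row 1:
  + (-2) · M_11   where M_11 = det([-5 3 1; -1 -2 1; 3 7 -4]) = -9
  − (-5) · M_12   where M_12 = det([-1 3 1; 4 -2 1; 2 7 -4]) = 85
  + (6) · M_13   where M_13 = det([-1 -5 1; 4 -1 1; 2 3 -4]) = -77
  − (3) · M_14   where M_14 = det([-1 -5 3; 4 -1 -2; 2 3 7]) = 203
det = (+1)·(-2)·(-9) + (-1)·(-5)·(85) + (+1)·(6)·(-77) + (-1)·(3)·(203) = -628

det(B) = -628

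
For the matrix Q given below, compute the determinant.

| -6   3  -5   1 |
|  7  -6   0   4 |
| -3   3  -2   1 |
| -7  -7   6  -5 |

det(Q) = -708

Expand along row 2 (it has 1 zero):
  − (7) · M_21   where M_21 = det([3 -5 1; 3 -2 1; -7 6 -5]) = -24
  + (-6) · M_22   where M_22 = det([-6 -5 1; -3 -2 1; -7 6 -5]) = 54
  + (4) · M_24   where M_24 = det([-6 3 -5; -3 3 -2; -7 -7 6]) = -138
det = (-1)·(7)·(-24) + (+1)·(-6)·(54) + (+1)·(4)·(-138) = -708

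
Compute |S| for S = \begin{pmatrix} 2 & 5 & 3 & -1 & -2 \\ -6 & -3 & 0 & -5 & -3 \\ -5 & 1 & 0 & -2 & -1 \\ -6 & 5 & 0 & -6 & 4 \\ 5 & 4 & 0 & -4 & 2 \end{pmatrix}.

det(S) = -2475

Expand along column 3 (it has 4 zeros):
  + (3) · M_13   where M_13 = det([-6 -3 -5 -3; -5 1 -2 -1; -6 5 -6 4; 5 4 -4 2]) = -825
det = (+1)·(3)·(-825) = -2475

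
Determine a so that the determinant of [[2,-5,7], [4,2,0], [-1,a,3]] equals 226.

Expanding along the column containing a, det(B) is linear in a: det(B) = (28)·a + (86).
Set (28)·a + (86) = 226  ⇒  (28)·a = 140  ⇒  a = 5.

5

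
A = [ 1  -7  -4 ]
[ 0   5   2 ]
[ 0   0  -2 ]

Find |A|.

A is upper triangular, so det(A) is the product of the diagonal entries:
det = (1) · (5) · (-2) = -10

-10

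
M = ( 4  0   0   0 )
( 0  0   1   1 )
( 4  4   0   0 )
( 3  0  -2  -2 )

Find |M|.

Expand along row 1 (it has 3 zeros):
  + (4) · M_11   where M_11 = det([0 1 1; 4 0 0; 0 -2 -2]) = 0
det = (+1)·(4)·(0) = 0

det(M) = 0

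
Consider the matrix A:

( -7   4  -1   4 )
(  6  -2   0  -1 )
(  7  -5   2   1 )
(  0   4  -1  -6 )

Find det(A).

145

Expand along row 2 (it has 1 zero):
  − (6) · M_21   where M_21 = det([4 -1 4; -5 2 1; 4 -1 -6]) = -30
  + (-2) · M_22   where M_22 = det([-7 -1 4; 7 2 1; 0 -1 -6]) = 7
  + (-1) · M_24   where M_24 = det([-7 4 -1; 7 -5 2; 0 4 -1]) = 21
det = (-1)·(6)·(-30) + (+1)·(-2)·(7) + (+1)·(-1)·(21) = 145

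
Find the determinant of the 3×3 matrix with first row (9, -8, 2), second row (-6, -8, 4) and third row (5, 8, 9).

The determinant is -1544.

Expand along column 1:
  + 9 · |-8 4; 8 9| = 9·(-72 − 32) = -936
  − (-6) · |-8 2; 8 9| = −(-6)·(-72 − 16) = -528
  + 5 · |-8 2; -8 4| = 5·(-32 − (-16)) = -80
Sum: (-936) + (-528) + (-80) = -1544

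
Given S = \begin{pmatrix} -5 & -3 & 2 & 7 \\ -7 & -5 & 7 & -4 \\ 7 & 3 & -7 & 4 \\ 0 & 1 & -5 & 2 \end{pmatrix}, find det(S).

Expand along row 4 (it has 1 zero):
  + (1) · M_42   where M_42 = det([-5 2 7; -7 7 -4; 7 -7 4]) = 0
  − (-5) · M_43   where M_43 = det([-5 -3 7; -7 -5 -4; 7 3 4]) = 138
  + (2) · M_44   where M_44 = det([-5 -3 2; -7 -5 7; 7 3 -7]) = -42
det = (+1)·(1)·(0) + (-1)·(-5)·(138) + (+1)·(2)·(-42) = 606

606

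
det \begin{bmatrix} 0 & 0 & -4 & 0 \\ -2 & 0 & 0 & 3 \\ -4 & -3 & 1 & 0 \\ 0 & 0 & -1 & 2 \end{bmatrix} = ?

Expand along row 1 (it has 3 zeros):
  + (-4) · M_13   where M_13 = det([-2 0 3; -4 -3 0; 0 0 2]) = 12
det = (+1)·(-4)·(12) = -48

-48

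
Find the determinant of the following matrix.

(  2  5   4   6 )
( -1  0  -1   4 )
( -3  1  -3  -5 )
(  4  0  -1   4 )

The determinant is -535.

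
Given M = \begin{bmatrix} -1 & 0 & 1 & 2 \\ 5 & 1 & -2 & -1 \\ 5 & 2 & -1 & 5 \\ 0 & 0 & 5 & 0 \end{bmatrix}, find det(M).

The determinant is -15.

Expand along row 4 (it has 3 zeros):
  − (5) · M_43   where M_43 = det([-1 0 2; 5 1 -1; 5 2 5]) = 3
det = (-1)·(5)·(3) = -15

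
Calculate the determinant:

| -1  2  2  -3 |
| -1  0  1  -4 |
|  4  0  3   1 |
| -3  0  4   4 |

254

Expand along column 2 (it has 3 zeros):
  − (2) · M_12   where M_12 = det([-1 1 -4; 4 3 1; -3 4 4]) = -127
det = (-1)·(2)·(-127) = 254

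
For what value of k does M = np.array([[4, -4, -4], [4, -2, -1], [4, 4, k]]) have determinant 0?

Expanding along the row containing k, det(M) is linear in k: det(M) = (8)·k + (-64).
Set (8)·k + (-64) = 0  ⇒  (8)·k = 64  ⇒  k = 8.

k = 8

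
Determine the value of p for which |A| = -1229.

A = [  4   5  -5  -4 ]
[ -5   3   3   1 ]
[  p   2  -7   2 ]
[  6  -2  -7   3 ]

p = -2

Expanding along the row containing p, det(A) is linear in p: det(A) = (195)·p + (-839).
Set (195)·p + (-839) = -1229  ⇒  (195)·p = -390  ⇒  p = -2.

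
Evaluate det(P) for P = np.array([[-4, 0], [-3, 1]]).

det(P) = -4

det(P) = (-4)·1 − 0·(-3) = -4 − 0 = -4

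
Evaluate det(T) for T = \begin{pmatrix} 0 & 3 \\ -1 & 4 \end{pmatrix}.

|T| = 3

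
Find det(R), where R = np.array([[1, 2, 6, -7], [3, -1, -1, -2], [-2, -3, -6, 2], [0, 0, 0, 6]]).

The determinant is -138.

Expand along row 4 (it has 3 zeros):
  + (6) · M_44   where M_44 = det([1 2 6; 3 -1 -1; -2 -3 -6]) = -23
det = (+1)·(6)·(-23) = -138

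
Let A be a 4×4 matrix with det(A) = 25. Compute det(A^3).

The determinant is 15625.

det(A^3) = (det A)^3 = (25)^3 = 15625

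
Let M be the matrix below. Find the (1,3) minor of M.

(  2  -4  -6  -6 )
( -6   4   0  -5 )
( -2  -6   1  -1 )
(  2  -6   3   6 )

Delete row 1 and column 3; the remaining 3×3 submatrix is [-6 4 -5; -2 -6 -1; 2 -6 6].
Its determinant is 172.

172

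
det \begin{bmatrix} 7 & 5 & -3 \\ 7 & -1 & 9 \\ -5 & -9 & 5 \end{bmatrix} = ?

336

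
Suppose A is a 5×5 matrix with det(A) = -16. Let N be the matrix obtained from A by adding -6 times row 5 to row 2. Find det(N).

|N| = -16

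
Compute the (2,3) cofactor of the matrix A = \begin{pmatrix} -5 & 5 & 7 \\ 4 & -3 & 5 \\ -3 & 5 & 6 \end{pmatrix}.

10

Delete row 2 and column 3; the remaining 2×2 submatrix is [-5 5; -3 5].
Its determinant is (-5)·5 − 5·(-3) = -10.
The cofactor carries sign (−1)^(2+3) = −1, so C_{2,3} = −(-10) = 10.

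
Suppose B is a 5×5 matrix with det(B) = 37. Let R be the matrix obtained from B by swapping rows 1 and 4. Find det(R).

The determinant is -37.

Swapping two rows multiplies the determinant by −1.
det(R) = (-1)·(37) = -37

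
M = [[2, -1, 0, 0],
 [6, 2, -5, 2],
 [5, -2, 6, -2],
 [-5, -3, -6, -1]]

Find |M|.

|M| = -175

Expand along row 1 (it has 2 zeros):
  + (2) · M_11   where M_11 = det([2 -5 2; -2 6 -2; -3 -6 -1]) = 4
  − (-1) · M_12   where M_12 = det([6 -5 2; 5 6 -2; -5 -6 -1]) = -183
det = (+1)·(2)·(4) + (-1)·(-1)·(-183) = -175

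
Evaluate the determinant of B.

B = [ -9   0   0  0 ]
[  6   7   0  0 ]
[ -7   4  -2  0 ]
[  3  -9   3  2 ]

B is lower triangular, so det(B) is the product of the diagonal entries:
det = (-9) · (7) · (-2) · (2) = 252

det(B) = 252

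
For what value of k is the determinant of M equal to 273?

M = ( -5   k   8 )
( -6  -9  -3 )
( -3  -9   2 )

Expanding along the row containing k, det(M) is linear in k: det(M) = (21)·k + (441).
Set (21)·k + (441) = 273  ⇒  (21)·k = -168  ⇒  k = -8.

k = -8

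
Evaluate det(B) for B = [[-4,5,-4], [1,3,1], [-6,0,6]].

-204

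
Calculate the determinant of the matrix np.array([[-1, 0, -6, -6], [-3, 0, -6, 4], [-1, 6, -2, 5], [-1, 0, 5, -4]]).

-1308

Expand along column 2 (it has 3 zeros):
  − (6) · M_32   where M_32 = det([-1 -6 -6; -3 -6 4; -1 5 -4]) = 218
det = (-1)·(6)·(218) = -1308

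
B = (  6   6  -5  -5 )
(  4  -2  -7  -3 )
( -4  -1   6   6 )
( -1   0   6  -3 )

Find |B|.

|B| = 578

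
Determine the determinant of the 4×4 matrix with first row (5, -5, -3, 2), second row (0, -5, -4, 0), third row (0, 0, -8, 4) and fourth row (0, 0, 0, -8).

The matrix is upper triangular, so the determinant is the product of the diagonal entries:
det = (5) · (-5) · (-8) · (-8) = -1600

The determinant is -1600.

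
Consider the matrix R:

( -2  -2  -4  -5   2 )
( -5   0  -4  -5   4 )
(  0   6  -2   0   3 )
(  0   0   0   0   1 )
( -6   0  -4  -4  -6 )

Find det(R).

Expand along row 4 (it has 4 zeros):
  − (1) · M_45   where M_45 = det([-2 -2 -4 -5; -5 0 -4 -5; 0 6 -2 0; -6 0 -4 -4]) = 112
det = (-1)·(1)·(112) = -112

|R| = -112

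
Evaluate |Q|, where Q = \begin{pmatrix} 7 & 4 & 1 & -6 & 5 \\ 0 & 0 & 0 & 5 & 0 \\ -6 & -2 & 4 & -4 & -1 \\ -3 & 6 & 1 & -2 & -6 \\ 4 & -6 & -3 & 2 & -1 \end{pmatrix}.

The determinant is 7720.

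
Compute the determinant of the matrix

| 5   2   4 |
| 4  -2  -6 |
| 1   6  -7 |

Expand along row 1:
  + 5 · |-2 -6; 6 -7| = 5·(14 − (-36)) = 250
  − 2 · |4 -6; 1 -7| = −2·(-28 − (-6)) = 44
  + 4 · |4 -2; 1 6| = 4·(24 − (-2)) = 104
Sum: (250) + (44) + (104) = 398

398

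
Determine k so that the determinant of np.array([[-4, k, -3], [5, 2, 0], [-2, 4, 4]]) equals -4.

k = -5

Expanding along the row containing k, det(A) is linear in k: det(A) = (-20)·k + (-104).
Set (-20)·k + (-104) = -4  ⇒  (-20)·k = 100  ⇒  k = -5.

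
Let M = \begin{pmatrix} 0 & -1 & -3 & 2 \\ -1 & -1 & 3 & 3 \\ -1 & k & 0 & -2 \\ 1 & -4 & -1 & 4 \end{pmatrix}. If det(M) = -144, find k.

Expanding along the row containing k, det(M) is linear in k: det(M) = (25)·k + (-69).
Set (25)·k + (-69) = -144  ⇒  (25)·k = -75  ⇒  k = -3.

-3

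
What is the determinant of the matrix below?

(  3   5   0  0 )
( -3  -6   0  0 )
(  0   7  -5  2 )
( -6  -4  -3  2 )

The matrix is block lower-triangular with a 2×2 block and a 2×2 block on the diagonal, so its determinant equals the product of the determinants of the diagonal blocks.
det of the 2×2 block = -3
det of the 2×2 block = -4
det = (-3)·(-4) = 12

12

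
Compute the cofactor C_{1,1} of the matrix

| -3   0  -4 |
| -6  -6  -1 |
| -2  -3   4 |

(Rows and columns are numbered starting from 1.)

-27

Delete row 1 and column 1; the remaining 2×2 submatrix is [-6 -1; -3 4].
Its determinant is (-6)·4 − (-1)·(-3) = -27.
The cofactor carries sign (−1)^(1+1) = +1, so C_{1,1} = +(-27) = -27.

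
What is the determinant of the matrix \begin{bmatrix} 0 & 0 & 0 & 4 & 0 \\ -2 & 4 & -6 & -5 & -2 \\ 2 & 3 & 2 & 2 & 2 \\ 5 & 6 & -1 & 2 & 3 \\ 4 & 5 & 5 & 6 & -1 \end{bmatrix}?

1968

Expand along row 1 (it has 4 zeros):
  − (4) · M_14   where M_14 = det([-2 4 -6 -2; 2 3 2 2; 5 6 -1 3; 4 5 5 -1]) = -492
det = (-1)·(4)·(-492) = 1968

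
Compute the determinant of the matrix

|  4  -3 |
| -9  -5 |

det = 4·(-5) − (-3)·(-9) = -20 − 27 = -47

-47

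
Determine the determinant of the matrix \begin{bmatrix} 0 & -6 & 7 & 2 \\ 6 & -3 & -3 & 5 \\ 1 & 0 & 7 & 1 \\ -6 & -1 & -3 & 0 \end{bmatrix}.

The determinant is 1195.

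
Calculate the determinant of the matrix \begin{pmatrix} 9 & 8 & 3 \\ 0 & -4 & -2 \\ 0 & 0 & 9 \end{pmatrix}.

-324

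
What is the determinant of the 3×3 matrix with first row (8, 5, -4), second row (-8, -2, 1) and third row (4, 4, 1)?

Expand along column 1:
  + 8 · |-2 1; 4 1| = 8·(-2 − 4) = -48
  − (-8) · |5 -4; 4 1| = −(-8)·(5 − (-16)) = 168
  + 4 · |5 -4; -2 1| = 4·(5 − 8) = -12
Sum: (-48) + (168) + (-12) = 108

The determinant is 108.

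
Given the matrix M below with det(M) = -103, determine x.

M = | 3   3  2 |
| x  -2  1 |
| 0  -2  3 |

7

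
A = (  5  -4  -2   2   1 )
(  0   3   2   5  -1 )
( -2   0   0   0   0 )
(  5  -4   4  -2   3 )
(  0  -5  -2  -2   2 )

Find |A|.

Expand along row 3 (it has 4 zeros):
  + (-2) · M_31   where M_31 = det([-4 -2 2 1; 3 2 5 -1; -4 4 -2 3; -5 -2 -2 2]) = 54
det = (+1)·(-2)·(54) = -108

The determinant is -108.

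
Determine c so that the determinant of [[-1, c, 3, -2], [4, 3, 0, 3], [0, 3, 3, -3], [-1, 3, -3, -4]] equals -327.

-4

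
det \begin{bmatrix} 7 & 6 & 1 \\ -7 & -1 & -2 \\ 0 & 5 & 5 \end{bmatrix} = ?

The determinant is 210.

Expand along column 1:
  + 7 · |-1 -2; 5 5| = 7·(-5 − (-10)) = 35
  − (-7) · |6 1; 5 5| = −(-7)·(30 − 5) = 175
Sum: (35) + (175) = 210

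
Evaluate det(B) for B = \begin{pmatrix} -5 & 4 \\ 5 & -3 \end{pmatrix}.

det(B) = (-5)·(-3) − 4·5 = 15 − 20 = -5

det(B) = -5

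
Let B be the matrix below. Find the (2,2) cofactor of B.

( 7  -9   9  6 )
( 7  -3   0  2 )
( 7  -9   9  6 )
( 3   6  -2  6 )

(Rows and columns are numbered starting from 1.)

Delete row 2 and column 2; the remaining 3×3 submatrix is [7 9 6; 7 9 6; 3 -2 6].
Its determinant is 0.
The cofactor carries sign (−1)^(2+2) = +1, so C_{2,2} = +(0) = 0.

The cofactor is 0.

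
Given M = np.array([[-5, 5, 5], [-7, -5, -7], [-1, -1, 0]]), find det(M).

Expand along row 3:
  + (-1) · |5 5; -5 -7| = (-1)·(-35 − (-25)) = 10
  − (-1) · |-5 5; -7 -7| = −(-1)·(35 − (-35)) = 70
Sum: (10) + (70) = 80

The determinant is 80.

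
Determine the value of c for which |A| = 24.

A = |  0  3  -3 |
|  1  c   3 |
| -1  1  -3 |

c = -9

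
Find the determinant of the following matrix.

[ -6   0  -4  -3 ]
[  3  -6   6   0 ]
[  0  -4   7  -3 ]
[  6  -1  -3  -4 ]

-1605

Expand along row 1 (it has 1 zero):
  + (-6) · M_11   where M_11 = det([-6 6 0; -4 7 -3; -1 -3 -4]) = 144
  + (-4) · M_13   where M_13 = det([3 -6 0; 0 -4 -3; 6 -1 -4]) = 147
  − (-3) · M_14   where M_14 = det([3 -6 6; 0 -4 7; 6 -1 -3]) = -51
det = (+1)·(-6)·(144) + (+1)·(-4)·(147) + (-1)·(-3)·(-51) = -1605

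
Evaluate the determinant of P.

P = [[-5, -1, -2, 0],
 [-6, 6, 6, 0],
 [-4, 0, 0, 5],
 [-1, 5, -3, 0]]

det(P) = -1560

Expand along column 4 (it has 3 zeros):
  − (5) · M_34   where M_34 = det([-5 -1 -2; -6 6 6; -1 5 -3]) = 312
det = (-1)·(5)·(312) = -1560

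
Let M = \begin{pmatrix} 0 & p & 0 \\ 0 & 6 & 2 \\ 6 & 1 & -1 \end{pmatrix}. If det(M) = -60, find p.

Expanding along the row containing p, det(M) is linear in p: det(M) = (12)·p + (0).
Set (12)·p + (0) = -60  ⇒  (12)·p = -60  ⇒  p = -5.

p = -5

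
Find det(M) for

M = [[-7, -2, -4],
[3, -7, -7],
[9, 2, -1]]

|M| = -303

Expand along row 1:
  + (-7) · |-7 -7; 2 -1| = (-7)·(7 − (-14)) = -147
  − (-2) · |3 -7; 9 -1| = −(-2)·(-3 − (-63)) = 120
  + (-4) · |3 -7; 9 2| = (-4)·(6 − (-63)) = -276
Sum: (-147) + (120) + (-276) = -303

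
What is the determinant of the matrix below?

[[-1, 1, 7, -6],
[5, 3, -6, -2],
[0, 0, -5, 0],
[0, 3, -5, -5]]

Expand along row 3 (it has 3 zeros):
  + (-5) · M_33   where M_33 = det([-1 1 -6; 5 3 -2; 0 3 -5]) = -56
det = (+1)·(-5)·(-56) = 280

280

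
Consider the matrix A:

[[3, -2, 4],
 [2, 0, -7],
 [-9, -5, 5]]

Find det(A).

The determinant is -251.

Expand along row 2:
  − 2 · |-2 4; -5 5| = −2·(-10 − (-20)) = -20
  − (-7) · |3 -2; -9 -5| = −(-7)·(-15 − 18) = -231
Sum: (-20) + (-231) = -251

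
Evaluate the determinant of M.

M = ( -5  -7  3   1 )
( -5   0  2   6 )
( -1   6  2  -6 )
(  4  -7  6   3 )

The determinant is -3754.

Expand along row 2 (it has 1 zero):
  − (-5) · M_21   where M_21 = det([-7 3 1; 6 2 -6; -7 6 3]) = -172
  − (2) · M_23   where M_23 = det([-5 -7 1; -1 6 -6; 4 -7 3]) = 250
  + (6) · M_24   where M_24 = det([-5 -7 3; -1 6 2; 4 -7 6]) = -399
det = (-1)·(-5)·(-172) + (-1)·(2)·(250) + (+1)·(6)·(-399) = -3754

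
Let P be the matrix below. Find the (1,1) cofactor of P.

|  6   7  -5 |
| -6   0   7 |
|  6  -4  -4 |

28

Delete row 1 and column 1; the remaining 2×2 submatrix is [0 7; -4 -4].
Its determinant is 0·(-4) − 7·(-4) = 28.
The cofactor carries sign (−1)^(1+1) = +1, so C_{1,1} = +(28) = 28.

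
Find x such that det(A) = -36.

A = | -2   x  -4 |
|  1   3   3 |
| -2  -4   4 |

-2

Expanding along the row containing x, det(A) is linear in x: det(A) = (-10)·x + (-56).
Set (-10)·x + (-56) = -36  ⇒  (-10)·x = 20  ⇒  x = -2.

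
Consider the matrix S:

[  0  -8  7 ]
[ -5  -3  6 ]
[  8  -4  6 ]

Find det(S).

det(S) = -316

Expand along column 1:
  − (-5) · |-8 7; -4 6| = −(-5)·(-48 − (-28)) = -100
  + 8 · |-8 7; -3 6| = 8·(-48 − (-21)) = -216
Sum: (-100) + (-216) = -316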